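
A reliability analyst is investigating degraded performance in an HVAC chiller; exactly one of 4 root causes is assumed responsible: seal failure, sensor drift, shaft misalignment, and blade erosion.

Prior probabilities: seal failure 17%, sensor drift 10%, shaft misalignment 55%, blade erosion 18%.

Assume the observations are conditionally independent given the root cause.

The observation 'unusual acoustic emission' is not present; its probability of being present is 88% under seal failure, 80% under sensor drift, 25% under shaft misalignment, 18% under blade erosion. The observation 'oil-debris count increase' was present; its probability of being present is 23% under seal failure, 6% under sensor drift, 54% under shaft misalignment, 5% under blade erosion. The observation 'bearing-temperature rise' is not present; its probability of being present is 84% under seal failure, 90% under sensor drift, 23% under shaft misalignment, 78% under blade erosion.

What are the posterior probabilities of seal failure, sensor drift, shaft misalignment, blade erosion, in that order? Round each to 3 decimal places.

For each hypothesis, the unnormalized posterior weight is prior × product of the observation likelihoods (using 1 − P(present | H) for each absent observation):
  seal failure: 0.17 × (1 − 0.88) × 0.23 × (1 − 0.84) = 0.00075072
  sensor drift: 0.10 × (1 − 0.80) × 0.06 × (1 − 0.90) = 0.00012
  shaft misalignment: 0.55 × (1 − 0.25) × 0.54 × (1 − 0.23) = 0.17152
  blade erosion: 0.18 × (1 − 0.18) × 0.05 × (1 − 0.78) = 0.0016236
The unnormalized weights sum to 0.17401.
P(seal failure | evidence) = 0.00075072 / 0.17401 ≈ 0.004
P(sensor drift | evidence) = 0.00012 / 0.17401 ≈ 0.001
P(shaft misalignment | evidence) = 0.17152 / 0.17401 ≈ 0.986
P(blade erosion | evidence) = 0.0016236 / 0.17401 ≈ 0.009

0.004, 0.001, 0.986, 0.009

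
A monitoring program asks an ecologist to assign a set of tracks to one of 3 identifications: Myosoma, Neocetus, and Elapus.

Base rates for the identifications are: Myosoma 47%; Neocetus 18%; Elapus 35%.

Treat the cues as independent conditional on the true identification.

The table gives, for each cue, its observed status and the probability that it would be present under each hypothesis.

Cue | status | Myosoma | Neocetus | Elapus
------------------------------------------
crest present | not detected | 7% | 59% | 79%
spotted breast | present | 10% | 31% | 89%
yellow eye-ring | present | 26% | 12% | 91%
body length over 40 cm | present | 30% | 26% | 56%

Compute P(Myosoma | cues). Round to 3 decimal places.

By Bayes' rule with conditional independence, the unnormalized weight for each hypothesis is prior × ∏ likelihoods (using 1 − P(present | H) for each absent cue):
  Myosoma: 0.47 × (1 − 0.07) × 0.10 × 0.26 × 0.30 = 0.0034094
  Neocetus: 0.18 × (1 − 0.59) × 0.31 × 0.12 × 0.26 = 0.00071379
  Elapus: 0.35 × (1 − 0.79) × 0.89 × 0.91 × 0.56 = 0.033335
Normalizing constant Z = 0.0034094 + 0.00071379 + 0.033335 = 0.037459.
P(Myosoma | evidence) = 0.0034094 / 0.037459 ≈ 0.091.

0.091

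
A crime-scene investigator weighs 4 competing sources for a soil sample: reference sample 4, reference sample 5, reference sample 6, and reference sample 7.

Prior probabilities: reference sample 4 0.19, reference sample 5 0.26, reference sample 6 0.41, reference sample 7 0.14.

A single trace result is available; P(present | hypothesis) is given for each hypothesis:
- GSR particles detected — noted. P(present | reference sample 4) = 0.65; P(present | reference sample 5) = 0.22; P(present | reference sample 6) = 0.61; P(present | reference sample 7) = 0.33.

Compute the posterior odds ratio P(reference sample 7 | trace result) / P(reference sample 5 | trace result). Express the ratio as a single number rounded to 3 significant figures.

Unnormalized posterior weight (prior times the trace result likelihood) for each of the two hypotheses:
  reference sample 7: 0.14 × 0.33 = 0.0462
  reference sample 5: 0.26 × 0.22 = 0.0572
Odds(reference sample 7 : reference sample 5) = 0.0462 / 0.0572 ≈ 0.808.

0.808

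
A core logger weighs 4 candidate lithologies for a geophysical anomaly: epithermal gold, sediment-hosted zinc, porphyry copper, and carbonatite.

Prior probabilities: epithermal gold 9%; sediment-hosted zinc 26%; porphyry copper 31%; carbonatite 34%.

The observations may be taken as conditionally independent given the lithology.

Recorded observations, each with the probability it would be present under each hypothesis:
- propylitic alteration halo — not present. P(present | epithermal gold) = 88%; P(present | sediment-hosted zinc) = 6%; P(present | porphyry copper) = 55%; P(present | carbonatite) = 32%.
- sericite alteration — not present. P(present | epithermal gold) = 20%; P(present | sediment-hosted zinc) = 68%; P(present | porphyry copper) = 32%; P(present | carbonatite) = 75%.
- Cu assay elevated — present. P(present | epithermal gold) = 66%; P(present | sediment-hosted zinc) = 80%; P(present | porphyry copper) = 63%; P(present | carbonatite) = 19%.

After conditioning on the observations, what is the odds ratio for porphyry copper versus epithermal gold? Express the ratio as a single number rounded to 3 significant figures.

10.5

Posterior odds equal prior odds times the likelihood ratio; only the two competing hypotheses matter (using 1 − P(present | H) for each absent observation).
  porphyry copper: 0.31 × (1 − 0.55) × (1 − 0.32) × 0.63 = 0.059762
  epithermal gold: 0.09 × (1 − 0.88) × (1 − 0.20) × 0.66 = 0.0057024
Odds(porphyry copper : epithermal gold) = 0.059762 / 0.0057024 ≈ 10.5.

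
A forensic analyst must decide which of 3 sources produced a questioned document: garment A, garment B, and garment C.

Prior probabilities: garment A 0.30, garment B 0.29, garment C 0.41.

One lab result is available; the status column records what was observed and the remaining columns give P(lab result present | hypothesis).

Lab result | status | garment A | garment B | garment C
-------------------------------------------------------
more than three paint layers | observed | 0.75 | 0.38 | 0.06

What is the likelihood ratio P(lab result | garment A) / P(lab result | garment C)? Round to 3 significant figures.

Likelihood of this lab result under each hypothesis:
  garment A: 0.75
  garment C: 0.06
Bayes factor = 0.75 / 0.06 ≈ 12.5

12.5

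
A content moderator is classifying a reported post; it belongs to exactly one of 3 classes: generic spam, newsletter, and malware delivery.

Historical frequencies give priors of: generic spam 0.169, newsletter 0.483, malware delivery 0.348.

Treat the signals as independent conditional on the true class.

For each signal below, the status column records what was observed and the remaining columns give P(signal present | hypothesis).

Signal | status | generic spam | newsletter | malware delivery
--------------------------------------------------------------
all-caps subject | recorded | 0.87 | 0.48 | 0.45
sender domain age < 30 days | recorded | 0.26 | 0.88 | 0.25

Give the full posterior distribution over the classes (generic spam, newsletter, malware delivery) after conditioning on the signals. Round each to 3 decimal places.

0.136, 0.725, 0.139

Multiply each prior by the joint likelihood of the signal pattern:
  generic spam: 0.169 × 0.87 × 0.26 = 0.038228
  newsletter: 0.483 × 0.48 × 0.88 = 0.20402
  malware delivery: 0.348 × 0.45 × 0.25 = 0.03915
The unnormalized weights sum to 0.2814.
P(generic spam | evidence) = 0.038228 / 0.2814 ≈ 0.136
P(newsletter | evidence) = 0.20402 / 0.2814 ≈ 0.725
P(malware delivery | evidence) = 0.03915 / 0.2814 ≈ 0.139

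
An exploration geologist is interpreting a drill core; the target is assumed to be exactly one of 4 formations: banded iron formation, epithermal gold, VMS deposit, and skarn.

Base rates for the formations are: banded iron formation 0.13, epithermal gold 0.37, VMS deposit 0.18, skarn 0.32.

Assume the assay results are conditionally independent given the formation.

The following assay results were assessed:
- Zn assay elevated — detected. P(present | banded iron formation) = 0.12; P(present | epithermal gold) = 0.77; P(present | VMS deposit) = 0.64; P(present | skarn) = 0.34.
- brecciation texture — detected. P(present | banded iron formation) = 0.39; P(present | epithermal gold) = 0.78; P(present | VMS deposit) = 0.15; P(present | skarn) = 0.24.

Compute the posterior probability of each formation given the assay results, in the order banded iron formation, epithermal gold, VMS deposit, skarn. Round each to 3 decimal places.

Multiply each prior by the joint likelihood of the assay result pattern:
  banded iron formation: 0.13 × 0.12 × 0.39 = 0.006084
  epithermal gold: 0.37 × 0.77 × 0.78 = 0.22222
  VMS deposit: 0.18 × 0.64 × 0.15 = 0.01728
  skarn: 0.32 × 0.34 × 0.24 = 0.026112
Normalizing constant Z = 0.006084 + 0.22222 + 0.01728 + 0.026112 = 0.2717.
P(banded iron formation | evidence) = 0.006084 / 0.2717 ≈ 0.022
P(epithermal gold | evidence) = 0.22222 / 0.2717 ≈ 0.818
P(VMS deposit | evidence) = 0.01728 / 0.2717 ≈ 0.064
P(skarn | evidence) = 0.026112 / 0.2717 ≈ 0.096

0.022, 0.818, 0.064, 0.096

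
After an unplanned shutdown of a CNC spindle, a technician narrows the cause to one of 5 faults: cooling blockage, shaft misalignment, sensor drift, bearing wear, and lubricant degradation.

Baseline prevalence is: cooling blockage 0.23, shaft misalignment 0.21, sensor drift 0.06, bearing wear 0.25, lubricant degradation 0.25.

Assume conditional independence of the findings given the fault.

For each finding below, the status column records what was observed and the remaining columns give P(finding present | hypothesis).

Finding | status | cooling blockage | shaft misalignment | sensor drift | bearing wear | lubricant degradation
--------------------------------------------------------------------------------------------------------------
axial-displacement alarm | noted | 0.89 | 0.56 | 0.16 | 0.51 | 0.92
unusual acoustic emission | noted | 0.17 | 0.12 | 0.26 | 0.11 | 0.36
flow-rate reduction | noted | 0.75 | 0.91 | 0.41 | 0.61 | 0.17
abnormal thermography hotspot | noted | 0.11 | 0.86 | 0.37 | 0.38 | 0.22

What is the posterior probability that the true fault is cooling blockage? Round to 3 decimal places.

Multiply each prior by the joint likelihood of the evidence pattern:
  cooling blockage: 0.23 × 0.89 × 0.17 × 0.75 × 0.11 = 0.0028709
  shaft misalignment: 0.21 × 0.56 × 0.12 × 0.91 × 0.86 = 0.011044
  sensor drift: 0.06 × 0.16 × 0.26 × 0.41 × 0.37 = 0.00037864
  bearing wear: 0.25 × 0.51 × 0.11 × 0.61 × 0.38 = 0.003251
  lubricant degradation: 0.25 × 0.92 × 0.36 × 0.17 × 0.22 = 0.0030967
The unnormalized weights sum to 0.020641.
P(cooling blockage | evidence) = 0.0028709 / 0.020641 ≈ 0.139.

0.139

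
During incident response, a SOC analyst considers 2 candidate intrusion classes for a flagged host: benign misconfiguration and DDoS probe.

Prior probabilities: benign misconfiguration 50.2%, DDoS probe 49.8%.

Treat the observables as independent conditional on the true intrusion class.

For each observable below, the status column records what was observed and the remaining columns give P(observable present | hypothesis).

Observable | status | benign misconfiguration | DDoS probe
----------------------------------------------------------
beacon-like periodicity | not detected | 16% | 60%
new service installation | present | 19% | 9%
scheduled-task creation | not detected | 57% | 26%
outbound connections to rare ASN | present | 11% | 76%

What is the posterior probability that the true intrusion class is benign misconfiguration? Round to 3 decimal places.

Multiply each prior by the joint likelihood of the observable pattern (using 1 − P(present | H) for each absent observable):
  benign misconfiguration: 0.502 × (1 − 0.16) × 0.19 × (1 − 0.57) × 0.11 = 0.0037896
  DDoS probe: 0.498 × (1 − 0.60) × 0.09 × (1 − 0.26) × 0.76 = 0.010083
Normalizing constant Z = 0.0037896 + 0.010083 = 0.013872.
P(benign misconfiguration | evidence) = 0.0037896 / 0.013872 ≈ 0.273.

0.273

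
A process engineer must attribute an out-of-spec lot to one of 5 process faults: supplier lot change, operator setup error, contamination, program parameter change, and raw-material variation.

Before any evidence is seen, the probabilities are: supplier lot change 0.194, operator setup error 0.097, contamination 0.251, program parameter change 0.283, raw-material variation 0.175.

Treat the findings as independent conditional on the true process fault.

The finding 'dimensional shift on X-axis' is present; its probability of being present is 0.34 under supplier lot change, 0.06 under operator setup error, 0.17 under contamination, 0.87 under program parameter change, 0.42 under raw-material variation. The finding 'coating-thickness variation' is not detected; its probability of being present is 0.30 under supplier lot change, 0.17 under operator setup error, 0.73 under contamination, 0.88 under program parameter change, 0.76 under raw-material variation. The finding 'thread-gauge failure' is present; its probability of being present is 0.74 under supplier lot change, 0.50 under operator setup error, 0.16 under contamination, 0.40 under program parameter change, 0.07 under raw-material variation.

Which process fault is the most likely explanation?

supplier lot change

For each hypothesis, the unnormalized posterior weight is prior × product of the finding likelihoods (using 1 − P(present | H) for each absent finding):
  supplier lot change: 0.194 × 0.34 × (1 − 0.30) × 0.74 = 0.034167
  operator setup error: 0.097 × 0.06 × (1 − 0.17) × 0.50 = 0.0024153
  contamination: 0.251 × 0.17 × (1 − 0.73) × 0.16 = 0.0018433
  program parameter change: 0.283 × 0.87 × (1 − 0.88) × 0.40 = 0.011818
  raw-material variation: 0.175 × 0.42 × (1 − 0.76) × 0.07 = 0.0012348
Normalizing constant Z = 0.034167 + 0.0024153 + 0.0018433 + 0.011818 + 0.0012348 = 0.051479.
P(supplier lot change | evidence) ≈ 0.034167 / 0.051479 ≈ 0.664
P(operator setup error | evidence) ≈ 0.0024153 / 0.051479 ≈ 0.047
P(contamination | evidence) ≈ 0.0018433 / 0.051479 ≈ 0.036
P(program parameter change | evidence) ≈ 0.011818 / 0.051479 ≈ 0.230
P(raw-material variation | evidence) ≈ 0.0012348 / 0.051479 ≈ 0.024
The largest is 0.664, so supplier lot change is most probable.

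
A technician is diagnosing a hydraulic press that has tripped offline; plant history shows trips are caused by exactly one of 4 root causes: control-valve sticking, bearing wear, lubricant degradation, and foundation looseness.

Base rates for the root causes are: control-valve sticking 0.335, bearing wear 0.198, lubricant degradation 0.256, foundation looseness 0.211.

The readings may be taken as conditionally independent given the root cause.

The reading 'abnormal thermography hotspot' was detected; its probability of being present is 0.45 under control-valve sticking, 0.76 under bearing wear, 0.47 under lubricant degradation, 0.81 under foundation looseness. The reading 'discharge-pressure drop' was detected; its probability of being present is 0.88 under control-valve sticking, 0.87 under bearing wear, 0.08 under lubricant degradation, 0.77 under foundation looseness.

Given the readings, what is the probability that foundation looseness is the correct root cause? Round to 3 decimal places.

Multiply each prior by the joint likelihood of the reading pattern:
  control-valve sticking: 0.335 × 0.45 × 0.88 = 0.13266
  bearing wear: 0.198 × 0.76 × 0.87 = 0.13092
  lubricant degradation: 0.256 × 0.47 × 0.08 = 0.0096256
  foundation looseness: 0.211 × 0.81 × 0.77 = 0.1316
Marginal likelihood of the evidence = 0.4048.
P(foundation looseness | evidence) = 0.1316 / 0.4048 ≈ 0.325.

0.325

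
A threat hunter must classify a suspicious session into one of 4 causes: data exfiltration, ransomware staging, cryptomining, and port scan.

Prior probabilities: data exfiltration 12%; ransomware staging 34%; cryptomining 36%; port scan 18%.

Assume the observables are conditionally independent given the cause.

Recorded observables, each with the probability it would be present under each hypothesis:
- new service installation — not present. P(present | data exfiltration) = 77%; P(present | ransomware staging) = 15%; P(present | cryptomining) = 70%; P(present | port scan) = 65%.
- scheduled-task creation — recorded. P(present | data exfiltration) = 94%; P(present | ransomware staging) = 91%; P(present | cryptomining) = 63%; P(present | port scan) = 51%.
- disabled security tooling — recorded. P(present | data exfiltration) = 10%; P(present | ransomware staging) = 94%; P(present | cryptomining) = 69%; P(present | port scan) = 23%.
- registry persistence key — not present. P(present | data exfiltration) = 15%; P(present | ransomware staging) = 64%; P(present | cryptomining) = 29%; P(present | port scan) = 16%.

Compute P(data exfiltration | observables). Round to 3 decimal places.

0.017

By Bayes' rule with conditional independence, the unnormalized weight for each hypothesis is prior × ∏ likelihoods (using 1 − P(present | H) for each absent observable):
  data exfiltration: 0.12 × (1 − 0.77) × 0.94 × 0.10 × (1 − 0.15) = 0.0022052
  ransomware staging: 0.34 × (1 − 0.15) × 0.91 × 0.94 × (1 − 0.64) = 0.088996
  cryptomining: 0.36 × (1 − 0.70) × 0.63 × 0.69 × (1 − 0.29) = 0.033333
  port scan: 0.18 × (1 − 0.65) × 0.51 × 0.23 × (1 − 0.16) = 0.0062075
Normalizing constant Z = 0.0022052 + 0.088996 + 0.033333 + 0.0062075 = 0.13074.
P(data exfiltration | evidence) = 0.0022052 / 0.13074 ≈ 0.017.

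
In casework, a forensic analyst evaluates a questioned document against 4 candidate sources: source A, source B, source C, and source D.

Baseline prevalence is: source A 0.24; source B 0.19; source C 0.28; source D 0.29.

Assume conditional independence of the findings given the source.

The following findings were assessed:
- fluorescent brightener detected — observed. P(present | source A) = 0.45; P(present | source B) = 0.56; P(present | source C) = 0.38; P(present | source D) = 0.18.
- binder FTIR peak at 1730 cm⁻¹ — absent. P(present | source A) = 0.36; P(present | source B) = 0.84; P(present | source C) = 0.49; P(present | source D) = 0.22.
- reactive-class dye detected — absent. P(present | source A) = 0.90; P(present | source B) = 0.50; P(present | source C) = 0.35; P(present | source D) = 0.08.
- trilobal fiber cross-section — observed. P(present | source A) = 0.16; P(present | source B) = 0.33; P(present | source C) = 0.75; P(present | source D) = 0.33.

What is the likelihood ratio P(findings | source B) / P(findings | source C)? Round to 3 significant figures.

0.156

Joint likelihood of the evidence pattern under each hypothesis (using 1 − P(present | H) for each absent finding):
  source B: 0.56 × (1 − 0.84) × (1 − 0.50) × 0.33 = 0.014784
  source C: 0.38 × (1 − 0.49) × (1 − 0.35) × 0.75 = 0.094477
Bayes factor = 0.014784 / 0.094477 ≈ 0.156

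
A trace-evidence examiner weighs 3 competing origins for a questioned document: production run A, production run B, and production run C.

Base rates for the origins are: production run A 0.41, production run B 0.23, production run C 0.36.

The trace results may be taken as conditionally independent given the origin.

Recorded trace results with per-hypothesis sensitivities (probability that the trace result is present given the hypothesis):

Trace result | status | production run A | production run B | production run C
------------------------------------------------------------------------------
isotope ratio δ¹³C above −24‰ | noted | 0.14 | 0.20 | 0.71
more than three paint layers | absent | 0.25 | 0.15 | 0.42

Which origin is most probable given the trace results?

By Bayes' rule with conditional independence, the unnormalized weight for each hypothesis is prior × ∏ likelihoods (using 1 − P(present | H) for each absent trace result):
  production run A: 0.41 × 0.14 × (1 − 0.25) = 0.04305
  production run B: 0.23 × 0.20 × (1 − 0.15) = 0.0391
  production run C: 0.36 × 0.71 × (1 − 0.42) = 0.14825
Normalizing constant Z = 0.04305 + 0.0391 + 0.14825 = 0.2304.
P(production run A | evidence) ≈ 0.04305 / 0.2304 ≈ 0.187
P(production run B | evidence) ≈ 0.0391 / 0.2304 ≈ 0.170
P(production run C | evidence) ≈ 0.14825 / 0.2304 ≈ 0.643
The largest is 0.643, so production run C is most probable.

production run C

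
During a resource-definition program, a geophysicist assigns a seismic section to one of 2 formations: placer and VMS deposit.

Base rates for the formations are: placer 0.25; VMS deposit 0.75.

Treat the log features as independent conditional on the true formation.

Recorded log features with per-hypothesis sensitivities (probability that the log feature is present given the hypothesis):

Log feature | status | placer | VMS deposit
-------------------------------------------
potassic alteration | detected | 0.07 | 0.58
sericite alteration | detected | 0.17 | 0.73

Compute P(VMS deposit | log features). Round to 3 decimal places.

0.991

By Bayes' rule with conditional independence, the unnormalized weight for each hypothesis is prior × ∏ likelihoods:
  placer: 0.25 × 0.07 × 0.17 = 0.002975
  VMS deposit: 0.75 × 0.58 × 0.73 = 0.31755
Marginal likelihood of the evidence = 0.32052.
P(VMS deposit | evidence) = 0.31755 / 0.32052 ≈ 0.991.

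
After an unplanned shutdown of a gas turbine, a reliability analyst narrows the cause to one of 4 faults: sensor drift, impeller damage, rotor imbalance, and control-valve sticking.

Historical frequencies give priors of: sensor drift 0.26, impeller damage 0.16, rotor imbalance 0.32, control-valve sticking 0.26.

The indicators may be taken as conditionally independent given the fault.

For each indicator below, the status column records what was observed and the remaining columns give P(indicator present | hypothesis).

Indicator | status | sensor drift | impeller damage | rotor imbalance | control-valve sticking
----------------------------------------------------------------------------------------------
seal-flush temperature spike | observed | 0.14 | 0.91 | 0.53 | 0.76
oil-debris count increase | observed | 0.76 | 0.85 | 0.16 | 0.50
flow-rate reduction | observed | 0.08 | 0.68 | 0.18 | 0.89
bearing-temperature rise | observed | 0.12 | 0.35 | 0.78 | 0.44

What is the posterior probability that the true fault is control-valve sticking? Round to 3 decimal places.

0.536

Multiply each prior by the joint likelihood of the indicator pattern:
  sensor drift: 0.26 × 0.14 × 0.76 × 0.08 × 0.12 = 0.00026557
  impeller damage: 0.16 × 0.91 × 0.85 × 0.68 × 0.35 = 0.029455
  rotor imbalance: 0.32 × 0.53 × 0.16 × 0.18 × 0.78 = 0.0038099
  control-valve sticking: 0.26 × 0.76 × 0.50 × 0.89 × 0.44 = 0.03869
The unnormalized weights sum to 0.07222.
P(control-valve sticking | evidence) = 0.03869 / 0.07222 ≈ 0.536.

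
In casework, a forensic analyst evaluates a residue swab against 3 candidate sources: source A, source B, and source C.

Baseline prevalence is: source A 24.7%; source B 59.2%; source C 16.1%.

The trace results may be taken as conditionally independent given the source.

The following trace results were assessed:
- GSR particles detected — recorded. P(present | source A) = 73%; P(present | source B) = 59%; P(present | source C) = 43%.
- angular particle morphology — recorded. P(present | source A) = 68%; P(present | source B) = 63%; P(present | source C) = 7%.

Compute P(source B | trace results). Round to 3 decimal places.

0.633

For each hypothesis, the unnormalized posterior weight is prior × product of the trace result likelihoods:
  source A: 0.247 × 0.73 × 0.68 = 0.12261
  source B: 0.592 × 0.59 × 0.63 = 0.22005
  source C: 0.161 × 0.43 × 0.07 = 0.0048461
The unnormalized weights sum to 0.3475.
P(source B | evidence) = 0.22005 / 0.3475 ≈ 0.633.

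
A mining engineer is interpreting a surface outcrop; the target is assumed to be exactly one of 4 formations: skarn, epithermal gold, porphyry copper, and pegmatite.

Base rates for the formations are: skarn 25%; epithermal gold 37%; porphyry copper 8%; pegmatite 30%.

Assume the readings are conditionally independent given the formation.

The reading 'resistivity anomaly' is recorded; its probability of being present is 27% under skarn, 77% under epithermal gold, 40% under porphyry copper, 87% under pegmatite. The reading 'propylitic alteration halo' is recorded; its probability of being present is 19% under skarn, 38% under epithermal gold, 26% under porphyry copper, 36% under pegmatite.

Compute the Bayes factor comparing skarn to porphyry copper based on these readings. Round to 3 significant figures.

Take the product of per-reading likelihoods under each hypothesis, then divide.
  skarn: 0.27 × 0.19 = 0.0513
  porphyry copper: 0.40 × 0.26 = 0.104
Bayes factor = 0.0513 / 0.104 ≈ 0.493

0.493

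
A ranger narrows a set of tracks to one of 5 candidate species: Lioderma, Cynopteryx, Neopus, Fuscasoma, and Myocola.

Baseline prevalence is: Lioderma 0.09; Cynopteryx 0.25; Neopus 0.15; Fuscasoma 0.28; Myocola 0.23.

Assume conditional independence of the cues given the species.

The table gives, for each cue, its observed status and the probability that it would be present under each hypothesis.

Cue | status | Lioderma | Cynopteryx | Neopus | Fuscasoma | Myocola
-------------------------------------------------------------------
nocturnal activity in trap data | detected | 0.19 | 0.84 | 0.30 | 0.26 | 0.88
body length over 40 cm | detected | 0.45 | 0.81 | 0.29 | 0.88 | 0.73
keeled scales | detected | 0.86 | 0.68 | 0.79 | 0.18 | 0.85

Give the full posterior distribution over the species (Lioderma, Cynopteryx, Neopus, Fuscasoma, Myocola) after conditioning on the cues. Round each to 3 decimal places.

0.025, 0.429, 0.038, 0.043, 0.466

By Bayes' rule with conditional independence, the unnormalized weight for each hypothesis is prior × ∏ likelihoods:
  Lioderma: 0.09 × 0.19 × 0.45 × 0.86 = 0.0066177
  Cynopteryx: 0.25 × 0.84 × 0.81 × 0.68 = 0.11567
  Neopus: 0.15 × 0.30 × 0.29 × 0.79 = 0.010309
  Fuscasoma: 0.28 × 0.26 × 0.88 × 0.18 = 0.011532
  Myocola: 0.23 × 0.88 × 0.73 × 0.85 = 0.12559
Marginal likelihood of the evidence = 0.26972.
P(Lioderma | evidence) = 0.0066177 / 0.26972 ≈ 0.025
P(Cynopteryx | evidence) = 0.11567 / 0.26972 ≈ 0.429
P(Neopus | evidence) = 0.010309 / 0.26972 ≈ 0.038
P(Fuscasoma | evidence) = 0.011532 / 0.26972 ≈ 0.043
P(Myocola | evidence) = 0.12559 / 0.26972 ≈ 0.466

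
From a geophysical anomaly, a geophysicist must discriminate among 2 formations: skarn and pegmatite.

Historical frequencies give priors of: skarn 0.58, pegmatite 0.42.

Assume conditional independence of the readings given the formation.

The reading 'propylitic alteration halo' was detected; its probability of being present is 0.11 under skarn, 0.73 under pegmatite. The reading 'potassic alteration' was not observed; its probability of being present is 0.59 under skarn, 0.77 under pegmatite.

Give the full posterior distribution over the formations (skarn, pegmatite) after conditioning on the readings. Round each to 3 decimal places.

0.271, 0.729

By Bayes' rule with conditional independence, the unnormalized weight for each hypothesis is prior × ∏ likelihoods (using 1 − P(present | H) for each absent reading):
  skarn: 0.58 × 0.11 × (1 − 0.59) = 0.026158
  pegmatite: 0.42 × 0.73 × (1 − 0.77) = 0.070518
The unnormalized weights sum to 0.096676.
P(skarn | evidence) = 0.026158 / 0.096676 ≈ 0.271
P(pegmatite | evidence) = 0.070518 / 0.096676 ≈ 0.729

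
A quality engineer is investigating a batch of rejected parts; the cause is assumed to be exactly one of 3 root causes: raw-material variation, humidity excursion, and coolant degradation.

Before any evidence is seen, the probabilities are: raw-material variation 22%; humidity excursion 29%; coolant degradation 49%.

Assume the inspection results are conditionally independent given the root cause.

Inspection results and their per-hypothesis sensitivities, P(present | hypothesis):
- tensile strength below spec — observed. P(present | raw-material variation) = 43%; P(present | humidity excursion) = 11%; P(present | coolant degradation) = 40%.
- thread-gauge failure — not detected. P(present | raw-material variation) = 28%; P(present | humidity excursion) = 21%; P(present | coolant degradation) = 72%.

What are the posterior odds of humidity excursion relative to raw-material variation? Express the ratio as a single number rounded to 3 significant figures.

0.370

Unnormalized posterior weight (prior times the inspection result likelihoods) for each of the two hypotheses (using 1 − P(present | H) for each absent inspection result):
  humidity excursion: 0.29 × 0.11 × (1 − 0.21) = 0.025201
  raw-material variation: 0.22 × 0.43 × (1 − 0.28) = 0.068112
Odds(humidity excursion : raw-material variation) = 0.025201 / 0.068112 ≈ 0.370.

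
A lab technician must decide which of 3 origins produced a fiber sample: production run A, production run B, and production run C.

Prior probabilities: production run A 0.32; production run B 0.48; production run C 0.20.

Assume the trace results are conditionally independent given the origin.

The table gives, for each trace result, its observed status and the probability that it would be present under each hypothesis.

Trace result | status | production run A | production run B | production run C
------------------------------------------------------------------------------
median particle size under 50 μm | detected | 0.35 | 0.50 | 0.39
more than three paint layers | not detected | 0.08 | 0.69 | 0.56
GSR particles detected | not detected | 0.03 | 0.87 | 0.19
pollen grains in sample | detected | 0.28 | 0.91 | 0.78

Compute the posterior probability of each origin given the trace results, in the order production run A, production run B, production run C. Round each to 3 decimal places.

Multiply each prior by the joint likelihood of the trace result pattern (using 1 − P(present | H) for each absent trace result):
  production run A: 0.32 × 0.35 × (1 − 0.08) × (1 − 0.03) × 0.28 = 0.027986
  production run B: 0.48 × 0.50 × (1 − 0.69) × (1 − 0.87) × 0.91 = 0.0088015
  production run C: 0.20 × 0.39 × (1 − 0.56) × (1 − 0.19) × 0.78 = 0.021683
Marginal likelihood of the evidence = 0.058471.
P(production run A | evidence) = 0.027986 / 0.058471 ≈ 0.479
P(production run B | evidence) = 0.0088015 / 0.058471 ≈ 0.151
P(production run C | evidence) = 0.021683 / 0.058471 ≈ 0.371

0.479, 0.151, 0.371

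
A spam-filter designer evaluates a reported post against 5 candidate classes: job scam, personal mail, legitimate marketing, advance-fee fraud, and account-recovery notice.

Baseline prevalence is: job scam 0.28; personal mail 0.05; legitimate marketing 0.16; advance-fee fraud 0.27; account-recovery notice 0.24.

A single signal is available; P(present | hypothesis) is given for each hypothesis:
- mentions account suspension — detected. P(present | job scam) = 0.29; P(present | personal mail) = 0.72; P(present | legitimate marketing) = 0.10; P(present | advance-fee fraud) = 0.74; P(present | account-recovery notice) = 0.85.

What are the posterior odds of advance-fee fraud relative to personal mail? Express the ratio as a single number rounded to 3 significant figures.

5.55

The normalizing constant cancels in an odds ratio, so compute prior × likelihood for the two hypotheses only:
  advance-fee fraud: 0.27 × 0.74 = 0.1998
  personal mail: 0.05 × 0.72 = 0.036
Posterior odds = 0.1998 / 0.036 ≈ 5.55.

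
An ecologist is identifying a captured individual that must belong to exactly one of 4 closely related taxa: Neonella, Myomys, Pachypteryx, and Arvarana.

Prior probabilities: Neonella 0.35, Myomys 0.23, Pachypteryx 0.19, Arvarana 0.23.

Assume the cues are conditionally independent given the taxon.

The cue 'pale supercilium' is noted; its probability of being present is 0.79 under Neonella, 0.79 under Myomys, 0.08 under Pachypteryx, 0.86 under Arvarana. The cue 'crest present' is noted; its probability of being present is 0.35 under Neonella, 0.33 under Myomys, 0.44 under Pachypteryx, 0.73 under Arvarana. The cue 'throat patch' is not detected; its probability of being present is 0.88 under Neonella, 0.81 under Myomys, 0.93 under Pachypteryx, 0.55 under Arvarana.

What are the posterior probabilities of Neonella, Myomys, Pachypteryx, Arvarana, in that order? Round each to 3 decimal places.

By Bayes' rule with conditional independence, the unnormalized weight for each hypothesis is prior × ∏ likelihoods (using 1 − P(present | H) for each absent cue):
  Neonella: 0.35 × 0.79 × 0.35 × (1 − 0.88) = 0.011613
  Myomys: 0.23 × 0.79 × 0.33 × (1 − 0.81) = 0.011393
  Pachypteryx: 0.19 × 0.08 × 0.44 × (1 − 0.93) = 0.00046816
  Arvarana: 0.23 × 0.86 × 0.73 × (1 − 0.55) = 0.064977
Normalizing constant Z = 0.011613 + 0.011393 + 0.00046816 + 0.064977 = 0.088451.
P(Neonella | evidence) = 0.011613 / 0.088451 ≈ 0.131
P(Myomys | evidence) = 0.011393 / 0.088451 ≈ 0.129
P(Pachypteryx | evidence) = 0.00046816 / 0.088451 ≈ 0.005
P(Arvarana | evidence) = 0.064977 / 0.088451 ≈ 0.735

0.131, 0.129, 0.005, 0.735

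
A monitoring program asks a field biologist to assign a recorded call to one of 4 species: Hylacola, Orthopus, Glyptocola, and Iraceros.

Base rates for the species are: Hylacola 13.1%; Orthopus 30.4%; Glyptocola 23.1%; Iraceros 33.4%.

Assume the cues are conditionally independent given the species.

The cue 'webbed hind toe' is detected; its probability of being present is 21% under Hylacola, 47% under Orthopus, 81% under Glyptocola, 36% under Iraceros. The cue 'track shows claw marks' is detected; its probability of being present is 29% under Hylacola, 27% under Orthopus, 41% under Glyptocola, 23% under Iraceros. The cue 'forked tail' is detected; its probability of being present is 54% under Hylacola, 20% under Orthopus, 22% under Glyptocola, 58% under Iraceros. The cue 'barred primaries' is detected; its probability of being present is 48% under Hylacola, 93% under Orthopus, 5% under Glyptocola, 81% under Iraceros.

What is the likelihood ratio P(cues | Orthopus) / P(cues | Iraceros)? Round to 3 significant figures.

Take the product of per-cue likelihoods under each hypothesis, then divide.
  Orthopus: 0.47 × 0.27 × 0.20 × 0.93 = 0.023603
  Iraceros: 0.36 × 0.23 × 0.58 × 0.81 = 0.038899
Bayes factor = 0.023603 / 0.038899 ≈ 0.607

0.607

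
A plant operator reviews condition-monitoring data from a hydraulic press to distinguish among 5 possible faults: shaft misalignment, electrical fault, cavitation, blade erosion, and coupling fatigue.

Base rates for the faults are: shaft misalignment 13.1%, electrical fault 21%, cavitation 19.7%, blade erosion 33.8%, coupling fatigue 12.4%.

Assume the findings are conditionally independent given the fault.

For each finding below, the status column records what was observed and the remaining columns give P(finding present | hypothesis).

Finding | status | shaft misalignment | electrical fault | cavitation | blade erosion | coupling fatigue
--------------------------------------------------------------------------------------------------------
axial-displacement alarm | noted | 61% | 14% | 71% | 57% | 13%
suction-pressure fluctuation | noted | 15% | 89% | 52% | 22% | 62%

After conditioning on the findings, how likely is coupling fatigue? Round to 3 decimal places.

Multiply each prior by the joint likelihood of the evidence pattern:
  shaft misalignment: 0.131 × 0.61 × 0.15 = 0.011986
  electrical fault: 0.210 × 0.14 × 0.89 = 0.026166
  cavitation: 0.197 × 0.71 × 0.52 = 0.072732
  blade erosion: 0.338 × 0.57 × 0.22 = 0.042385
  coupling fatigue: 0.124 × 0.13 × 0.62 = 0.0099944
Normalizing constant Z = 0.011986 + 0.026166 + 0.072732 + 0.042385 + 0.0099944 = 0.16326.
P(coupling fatigue | evidence) = 0.0099944 / 0.16326 ≈ 0.061.

0.061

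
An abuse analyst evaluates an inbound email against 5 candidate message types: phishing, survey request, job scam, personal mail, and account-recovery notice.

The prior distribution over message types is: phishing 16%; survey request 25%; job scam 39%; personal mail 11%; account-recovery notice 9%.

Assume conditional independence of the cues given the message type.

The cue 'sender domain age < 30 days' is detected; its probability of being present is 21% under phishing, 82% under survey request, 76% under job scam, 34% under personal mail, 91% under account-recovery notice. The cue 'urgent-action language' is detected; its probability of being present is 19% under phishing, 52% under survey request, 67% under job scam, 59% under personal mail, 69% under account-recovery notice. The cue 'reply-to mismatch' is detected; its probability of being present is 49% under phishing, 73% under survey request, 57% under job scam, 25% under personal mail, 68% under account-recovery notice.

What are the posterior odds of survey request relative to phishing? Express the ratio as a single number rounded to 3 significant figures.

24.9

The normalizing constant cancels in an odds ratio, so compute prior × likelihood for the two hypotheses only:
  survey request: 0.25 × 0.82 × 0.52 × 0.73 = 0.077818
  phishing: 0.16 × 0.21 × 0.19 × 0.49 = 0.0031282
Odds(survey request : phishing) = 0.077818 / 0.0031282 ≈ 24.9.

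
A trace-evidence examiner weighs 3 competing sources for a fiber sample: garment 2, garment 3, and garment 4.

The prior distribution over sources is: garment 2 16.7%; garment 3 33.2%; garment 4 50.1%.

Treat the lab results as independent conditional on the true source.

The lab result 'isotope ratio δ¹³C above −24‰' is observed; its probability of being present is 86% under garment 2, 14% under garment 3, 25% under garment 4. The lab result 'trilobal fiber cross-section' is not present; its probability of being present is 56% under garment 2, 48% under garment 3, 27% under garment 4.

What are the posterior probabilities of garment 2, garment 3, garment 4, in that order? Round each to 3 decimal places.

0.353, 0.135, 0.511

Multiply each prior by the joint likelihood of the lab result pattern (using 1 − P(present | H) for each absent lab result):
  garment 2: 0.167 × 0.86 × (1 − 0.56) = 0.063193
  garment 3: 0.332 × 0.14 × (1 − 0.48) = 0.02417
  garment 4: 0.501 × 0.25 × (1 − 0.27) = 0.091432
The unnormalized weights sum to 0.17879.
P(garment 2 | evidence) = 0.063193 / 0.17879 ≈ 0.353
P(garment 3 | evidence) = 0.02417 / 0.17879 ≈ 0.135
P(garment 4 | evidence) = 0.091432 / 0.17879 ≈ 0.511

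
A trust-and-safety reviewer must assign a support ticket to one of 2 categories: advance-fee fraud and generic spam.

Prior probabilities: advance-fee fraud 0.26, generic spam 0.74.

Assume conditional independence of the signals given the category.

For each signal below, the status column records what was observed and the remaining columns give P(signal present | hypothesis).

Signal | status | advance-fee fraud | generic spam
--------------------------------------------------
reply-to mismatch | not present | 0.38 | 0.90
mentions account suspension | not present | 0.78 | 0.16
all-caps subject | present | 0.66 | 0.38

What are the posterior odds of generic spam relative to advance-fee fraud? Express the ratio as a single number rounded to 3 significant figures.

1.01

Posterior odds equal prior odds times the likelihood ratio; only the two competing hypotheses matter (using 1 − P(present | H) for each absent signal).
  generic spam: 0.74 × (1 − 0.90) × (1 − 0.16) × 0.38 = 0.023621
  advance-fee fraud: 0.26 × (1 − 0.38) × (1 − 0.78) × 0.66 = 0.023406
Posterior odds = 0.023621 / 0.023406 ≈ 1.01.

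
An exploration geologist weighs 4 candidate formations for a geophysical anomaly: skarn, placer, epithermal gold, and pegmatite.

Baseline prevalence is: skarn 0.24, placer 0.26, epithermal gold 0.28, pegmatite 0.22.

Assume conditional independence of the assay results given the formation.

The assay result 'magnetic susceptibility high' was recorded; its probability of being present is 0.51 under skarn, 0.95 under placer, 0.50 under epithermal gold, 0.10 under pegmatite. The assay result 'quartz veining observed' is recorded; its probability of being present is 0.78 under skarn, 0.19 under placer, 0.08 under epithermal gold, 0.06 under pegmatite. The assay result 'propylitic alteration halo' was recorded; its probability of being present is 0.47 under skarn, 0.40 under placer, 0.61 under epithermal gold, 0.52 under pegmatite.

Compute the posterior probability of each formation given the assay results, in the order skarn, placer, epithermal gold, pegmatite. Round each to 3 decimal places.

0.631, 0.264, 0.096, 0.010

By Bayes' rule with conditional independence, the unnormalized weight for each hypothesis is prior × ∏ likelihoods:
  skarn: 0.24 × 0.51 × 0.78 × 0.47 = 0.044872
  placer: 0.26 × 0.95 × 0.19 × 0.40 = 0.018772
  epithermal gold: 0.28 × 0.50 × 0.08 × 0.61 = 0.006832
  pegmatite: 0.22 × 0.10 × 0.06 × 0.52 = 0.0006864
The unnormalized weights sum to 0.071162.
P(skarn | evidence) = 0.044872 / 0.071162 ≈ 0.631
P(placer | evidence) = 0.018772 / 0.071162 ≈ 0.264
P(epithermal gold | evidence) = 0.006832 / 0.071162 ≈ 0.096
P(pegmatite | evidence) = 0.0006864 / 0.071162 ≈ 0.010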